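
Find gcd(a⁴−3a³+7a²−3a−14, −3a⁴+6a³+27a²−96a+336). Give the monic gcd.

Euclidean algorithm in ℚ[a]:
  a⁴−3a³+7a²−3a−14 = (−1/3)(−3a⁴+6a³+27a²−96a+336) + (−a³+16a²−35a+98)
  −3a⁴+6a³+27a²−96a+336 = (3a+42)(−a³+16a²−35a+98) + (−540a²+1080a−3780)
  −a³+16a²−35a+98 = ((1/540)a−7/270)(−540a²+1080a−3780) + (0)
Last nonzero remainder: −540a²+1080a−3780. Dividing through by −540 gives the monic gcd a²−2a+7.

a²−2a+7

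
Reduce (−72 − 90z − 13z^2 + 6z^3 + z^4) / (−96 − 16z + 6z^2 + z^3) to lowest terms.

(3 + 4z + z^2)/(4 + z)

Repeated division with remainder:
  z^4 + 6z^3 − 13z^2 − 90z − 72 = (z)(z^3 + 6z^2 − 16z − 96) + (3z^2 + 6z − 72)
  z^3 + 6z^2 − 16z − 96 = ((1/3)z + 4/3)(3z^2 + 6z − 72) + (0)
Last nonzero remainder: 3z^2 + 6z − 72. Dividing through by 3 gives the monic gcd z^2 + 2z − 24.
Cancel z^2 + 2z − 24 from numerator and denominator to get the reduced form.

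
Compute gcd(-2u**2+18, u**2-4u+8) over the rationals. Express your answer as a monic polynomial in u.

1

Apply the Euclidean algorithm:
  -2u**2+18 = (-2)(u**2-4u+8) + (-8u+34)
  u**2-4u+8 = (-(1/8)u-1/32)(-8u+34) + (145/16)
  -8u+34 = (-(128/145)u+544/145)(145/16) + (0)
The last nonzero remainder is the constant 145/16, so the polynomials are coprime and gcd = 1.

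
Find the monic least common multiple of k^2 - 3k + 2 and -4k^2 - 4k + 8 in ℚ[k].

k^3 - k^2 - 4k + 4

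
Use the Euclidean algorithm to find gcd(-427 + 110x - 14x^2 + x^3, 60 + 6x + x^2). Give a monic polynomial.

By polynomial division,
  x^3 - 14x^2 + 110x - 427 = (x - 20)(x^2 + 6x + 60) + (170x + 773)
  x^2 + 6x + 60 = ((1/170)x + 247/28900)(170x + 773) + (1543069/28900)
  170x + 773 = ((4913000/1543069)x + 22339700/1543069)(1543069/28900) + (0)
The last nonzero remainder is the constant 1543069/28900, so the polynomials are coprime and gcd = 1.

1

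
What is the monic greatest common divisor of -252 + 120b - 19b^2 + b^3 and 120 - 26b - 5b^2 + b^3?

-6 + b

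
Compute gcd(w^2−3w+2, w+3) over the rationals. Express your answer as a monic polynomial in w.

Euclidean algorithm in ℚ[w]:
  w^2−3w+2 = (w−6)(w+3) + (20)
  w+3 = ((1/20)w+3/20)(20) + (0)
The last nonzero remainder is the constant 20, so the polynomials are coprime and gcd = 1.

1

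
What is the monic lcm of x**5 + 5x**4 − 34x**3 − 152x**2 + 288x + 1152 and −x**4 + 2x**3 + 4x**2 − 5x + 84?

x**7 + 4x**6 − 32x**5 − 83x**4 + 202x**3 − 200x**2 + 864x + 8064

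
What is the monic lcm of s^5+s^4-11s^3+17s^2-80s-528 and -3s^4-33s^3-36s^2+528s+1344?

s^7+12s^6+28s^5-76s^4-201s^3-932s^2-8048s-14784

By polynomial division,
  s^5+s^4-11s^3+17s^2-80s-528 = (-(1/3)s+10/3)(-3s^4-33s^3-36s^2+528s+1344) + (87s^3+313s^2-1392s-5008)
  -3s^4-33s^3-36s^2+528s+1344 = (-(1/29)s-644/2523)(87s^3+313s^2-1392s-5008) + (-(10360/2523)s^2+165760/2523)
  87s^3+313s^2-1392s-5008 = (-(219501/10360)s-789699/10360)(-(10360/2523)s^2+165760/2523) + (0)
Last nonzero remainder: -(10360/2523)s^2+165760/2523. Dividing through by -10360/2523 gives the monic gcd s^2-16.
Then lcm(f, g) = f·g / gcd(f, g); expanding and making the result monic gives the answer.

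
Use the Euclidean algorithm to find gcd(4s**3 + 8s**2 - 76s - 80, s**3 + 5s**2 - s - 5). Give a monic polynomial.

By polynomial division,
  4s**3 + 8s**2 - 76s - 80 = (4)(s**3 + 5s**2 - s - 5) + (-12s**2 - 72s - 60)
  s**3 + 5s**2 - s - 5 = (-(1/12)s + 1/12)(-12s**2 - 72s - 60) + (0)
Last nonzero remainder: -12s**2 - 72s - 60. Dividing through by -12 gives the monic gcd s**2 + 6s + 5.

s**2 + 6s + 5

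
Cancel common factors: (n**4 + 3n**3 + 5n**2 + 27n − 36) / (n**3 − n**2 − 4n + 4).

(n**3 + 4n**2 + 9n + 36)/(n**2 − 4)

Repeated division with remainder:
  n**4 + 3n**3 + 5n**2 + 27n − 36 = (n + 4)(n**3 − n**2 − 4n + 4) + (13n**2 + 39n − 52)
  n**3 − n**2 − 4n + 4 = ((1/13)n − 4/13)(13n**2 + 39n − 52) + (12n − 12)
  13n**2 + 39n − 52 = ((13/12)n + 13/3)(12n − 12) + (0)
Last nonzero remainder: 12n − 12. Dividing through by 12 gives the monic gcd n − 1.
Cancel n − 1 from numerator and denominator to get the reduced form.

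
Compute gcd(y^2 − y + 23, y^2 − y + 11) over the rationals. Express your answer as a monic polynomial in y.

1

By polynomial division,
  y^2 − y + 23 = (y^2 − y + 11) + (12)
  y^2 − y + 11 = ((1/12)y^2 − (1/12)y + 11/12)(12) + (0)
The last nonzero remainder is the constant 12, so the polynomials are coprime and gcd = 1.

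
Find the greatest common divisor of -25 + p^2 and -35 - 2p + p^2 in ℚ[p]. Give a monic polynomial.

Apply the Euclidean algorithm:
  p^2 - 25 = (p^2 - 2p - 35) + (2p + 10)
  p^2 - 2p - 35 = ((1/2)p - 7/2)(2p + 10) + (0)
Last nonzero remainder: 2p + 10. Dividing through by 2 gives the monic gcd p + 5.

5 + p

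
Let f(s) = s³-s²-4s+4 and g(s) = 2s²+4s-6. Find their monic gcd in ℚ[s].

s-1

By polynomial division,
  s³-s²-4s+4 = ((1/2)s-3/2)(2s²+4s-6) + (5s-5)
  2s²+4s-6 = ((2/5)s+6/5)(5s-5) + (0)
Last nonzero remainder: 5s-5. Dividing through by 5 gives the monic gcd s-1.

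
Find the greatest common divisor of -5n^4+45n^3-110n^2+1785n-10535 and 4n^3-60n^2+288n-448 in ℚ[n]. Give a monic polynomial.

n-7

Apply the Euclidean algorithm:
  -5n^4+45n^3-110n^2+1785n-10535 = (-(5/4)n-15/2)(4n^3-60n^2+288n-448) + (-200n^2+3385n-13895)
  4n^3-60n^2+288n-448 = (-(1/50)n-77/2000)(-200n^2+3385n-13895) + ((56169/400)n-393183/400)
  -200n^2+3385n-13895 = (-(80000/56169)n+794000/56169)((56169/400)n-393183/400) + (0)
Last nonzero remainder: (56169/400)n-393183/400. Dividing through by 56169/400 gives the monic gcd n-7.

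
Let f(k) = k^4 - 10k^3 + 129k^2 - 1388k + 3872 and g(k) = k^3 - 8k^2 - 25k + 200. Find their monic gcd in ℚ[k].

k - 8

By polynomial division,
  k^4 - 10k^3 + 129k^2 - 1388k + 3872 = (k - 2)(k^3 - 8k^2 - 25k + 200) + (138k^2 - 1638k + 4272)
  k^3 - 8k^2 - 25k + 200 = ((1/138)k + 89/3174)(138k^2 - 1638k + 4272) + (-(5304/529)k + 42432/529)
  138k^2 - 1638k + 4272 = (-(12167/884)k + 47081/884)(-(5304/529)k + 42432/529) + (0)
Last nonzero remainder: -(5304/529)k + 42432/529. Dividing through by -5304/529 gives the monic gcd k - 8.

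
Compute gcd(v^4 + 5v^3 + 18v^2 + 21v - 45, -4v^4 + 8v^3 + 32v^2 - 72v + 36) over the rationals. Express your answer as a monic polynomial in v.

v^2 + 2v - 3

Euclidean algorithm in ℚ[v]:
  v^4 + 5v^3 + 18v^2 + 21v - 45 = (-1/4)(-4v^4 + 8v^3 + 32v^2 - 72v + 36) + (7v^3 + 26v^2 + 3v - 36)
  -4v^4 + 8v^3 + 32v^2 - 72v + 36 = (-(4/7)v + 160/49)(7v^3 + 26v^2 + 3v - 36) + (-(2508/49)v^2 - (5016/49)v + 7524/49)
  7v^3 + 26v^2 + 3v - 36 = (-(343/2508)v - 49/209)(-(2508/49)v^2 - (5016/49)v + 7524/49) + (0)
Last nonzero remainder: -(2508/49)v^2 - (5016/49)v + 7524/49. Dividing through by -2508/49 gives the monic gcd v^2 + 2v - 3.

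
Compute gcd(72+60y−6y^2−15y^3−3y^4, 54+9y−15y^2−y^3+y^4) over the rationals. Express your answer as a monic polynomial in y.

By polynomial division,
  −3y^4−15y^3−6y^2+60y+72 = (−3)(y^4−y^3−15y^2+9y+54) + (−18y^3−51y^2+87y+234)
  y^4−y^3−15y^2+9y+54 = (−(1/18)y+23/108)(−18y^3−51y^2+87y+234) + ((25/36)y^2+(125/36)y+25/6)
  −18y^3−51y^2+87y+234 = (−(648/25)y+1404/25)((25/36)y^2+(125/36)y+25/6) + (0)
Last nonzero remainder: (25/36)y^2+(125/36)y+25/6. Dividing through by 25/36 gives the monic gcd y^2+5y+6.

6+5y+y^2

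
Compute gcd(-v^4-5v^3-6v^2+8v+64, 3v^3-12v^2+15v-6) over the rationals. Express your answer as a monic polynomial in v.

v-2

By polynomial division,
  -v^4-5v^3-6v^2+8v+64 = (-(1/3)v-3)(3v^3-12v^2+15v-6) + (-37v^2+51v+46)
  3v^3-12v^2+15v-6 = (-(3/37)v+291/1369)(-37v^2+51v+46) + ((10800/1369)v-21600/1369)
  -37v^2+51v+46 = (-(50653/10800)v-31487/10800)((10800/1369)v-21600/1369) + (0)
Last nonzero remainder: (10800/1369)v-21600/1369. Dividing through by 10800/1369 gives the monic gcd v-2.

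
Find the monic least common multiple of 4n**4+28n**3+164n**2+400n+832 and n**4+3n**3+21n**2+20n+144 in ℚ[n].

n**6+6n**5+43n**4+122n**3+477n**2+692n+1872

Repeated division with remainder:
  4n**4+28n**3+164n**2+400n+832 = (4)(n**4+3n**3+21n**2+20n+144) + (16n**3+80n**2+320n+256)
  n**4+3n**3+21n**2+20n+144 = ((1/16)n-1/8)(16n**3+80n**2+320n+256) + (11n**2+44n+176)
  16n**3+80n**2+320n+256 = ((16/11)n+16/11)(11n**2+44n+176) + (0)
Last nonzero remainder: 11n**2+44n+176. Dividing through by 11 gives the monic gcd n**2+4n+16.
Then lcm(f, g) = f·g / gcd(f, g); expanding and making the result monic gives the answer.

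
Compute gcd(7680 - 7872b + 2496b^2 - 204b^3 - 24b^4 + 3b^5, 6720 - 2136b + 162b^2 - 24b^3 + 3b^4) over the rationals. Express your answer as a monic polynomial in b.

Repeated division with remainder:
  3b^5 - 24b^4 - 204b^3 + 2496b^2 - 7872b + 7680 = (b)(3b^4 - 24b^3 + 162b^2 - 2136b + 6720) + (-366b^3 + 4632b^2 - 14592b + 7680)
  3b^4 - 24b^3 + 162b^2 - 2136b + 6720 = (-(1/122)b - 142/3721)(-366b^3 + 4632b^2 - 14592b + 7680) + ((815490/3721)b^2 - (9785880/3721)b + 26095680/3721)
  -366b^3 + 4632b^2 - 14592b + 7680 = (-(226981/135915)b + 29768/27183)((815490/3721)b^2 - (9785880/3721)b + 26095680/3721) + (0)
Last nonzero remainder: (815490/3721)b^2 - (9785880/3721)b + 26095680/3721. Dividing through by 815490/3721 gives the monic gcd b^2 - 12b + 32.

32 - 12b + b^2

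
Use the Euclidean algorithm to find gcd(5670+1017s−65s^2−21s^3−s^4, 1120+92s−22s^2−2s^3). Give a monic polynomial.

−70+3s+s^2

By polynomial division,
  −s^4−21s^3−65s^2+1017s+5670 = ((1/2)s+5)(−2s^3−22s^2+92s+1120) + (−s^2−3s+70)
  −2s^3−22s^2+92s+1120 = (2s+16)(−s^2−3s+70) + (0)
Last nonzero remainder: −s^2−3s+70. Dividing through by −1 gives the monic gcd s^2+3s−70.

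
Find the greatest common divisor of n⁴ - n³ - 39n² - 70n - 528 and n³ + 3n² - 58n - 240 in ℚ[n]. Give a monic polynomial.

n² - 2n - 48

Apply the Euclidean algorithm:
  n⁴ - n³ - 39n² - 70n - 528 = (n - 4)(n³ + 3n² - 58n - 240) + (31n² - 62n - 1488)
  n³ + 3n² - 58n - 240 = ((1/31)n + 5/31)(31n² - 62n - 1488) + (0)
Last nonzero remainder: 31n² - 62n - 1488. Dividing through by 31 gives the monic gcd n² - 2n - 48.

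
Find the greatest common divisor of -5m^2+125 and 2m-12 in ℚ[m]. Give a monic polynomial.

1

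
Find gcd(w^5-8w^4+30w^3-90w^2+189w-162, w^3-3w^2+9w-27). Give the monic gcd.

w^3-3w^2+9w-27

Apply the Euclidean algorithm:
  w^5-8w^4+30w^3-90w^2+189w-162 = (w^2-5w+6)(w^3-3w^2+9w-27) + (0)
The last nonzero remainder w^3-3w^2+9w-27 is already monic.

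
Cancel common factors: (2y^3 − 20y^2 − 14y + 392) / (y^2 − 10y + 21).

(2y^2 − 6y − 56)/(y − 3)

Repeated division with remainder:
  2y^3 − 20y^2 − 14y + 392 = (2y)(y^2 − 10y + 21) + (−56y + 392)
  y^2 − 10y + 21 = (−(1/56)y + 3/56)(−56y + 392) + (0)
Last nonzero remainder: −56y + 392. Dividing through by −56 gives the monic gcd y − 7.
Cancel y − 7 from numerator and denominator to get the reduced form.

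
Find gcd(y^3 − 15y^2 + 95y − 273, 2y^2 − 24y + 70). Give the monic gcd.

y − 7

By polynomial division,
  y^3 − 15y^2 + 95y − 273 = ((1/2)y − 3/2)(2y^2 − 24y + 70) + (24y − 168)
  2y^2 − 24y + 70 = ((1/12)y − 5/12)(24y − 168) + (0)
Last nonzero remainder: 24y − 168. Dividing through by 24 gives the monic gcd y − 7.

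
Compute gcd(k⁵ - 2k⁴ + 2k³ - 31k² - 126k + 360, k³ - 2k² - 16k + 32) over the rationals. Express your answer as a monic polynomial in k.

k² - 6k + 8

By polynomial division,
  k⁵ - 2k⁴ + 2k³ - 31k² - 126k + 360 = (k² + 18)(k³ - 2k² - 16k + 32) + (-27k² + 162k - 216)
  k³ - 2k² - 16k + 32 = (-(1/27)k - 4/27)(-27k² + 162k - 216) + (0)
Last nonzero remainder: -27k² + 162k - 216. Dividing through by -27 gives the monic gcd k² - 6k + 8.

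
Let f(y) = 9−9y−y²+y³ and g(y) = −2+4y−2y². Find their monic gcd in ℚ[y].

−1+y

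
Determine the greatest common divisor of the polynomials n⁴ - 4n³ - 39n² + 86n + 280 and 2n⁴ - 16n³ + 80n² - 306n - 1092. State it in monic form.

n² - 5n - 14

By polynomial division,
  n⁴ - 4n³ - 39n² + 86n + 280 = (1/2)(2n⁴ - 16n³ + 80n² - 306n - 1092) + (4n³ - 79n² + 239n + 826)
  2n⁴ - 16n³ + 80n² - 306n - 1092 = ((1/2)n + 47/8)(4n³ - 79n² + 239n + 826) + ((3397/8)n² - (16985/8)n - 23779/4)
  4n³ - 79n² + 239n + 826 = ((32/3397)n - 472/3397)((3397/8)n² - (16985/8)n - 23779/4) + (0)
Last nonzero remainder: (3397/8)n² - (16985/8)n - 23779/4. Dividing through by 3397/8 gives the monic gcd n² - 5n - 14.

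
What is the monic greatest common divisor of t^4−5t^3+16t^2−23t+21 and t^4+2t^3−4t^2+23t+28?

t^2−3t+7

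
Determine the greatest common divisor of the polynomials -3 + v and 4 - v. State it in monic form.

1

By polynomial division,
  v - 3 = (-1)(-v + 4) + (1)
  -v + 4 = (-v + 4)(1) + (0)
The last nonzero remainder is the constant 1, so the polynomials are coprime and gcd = 1.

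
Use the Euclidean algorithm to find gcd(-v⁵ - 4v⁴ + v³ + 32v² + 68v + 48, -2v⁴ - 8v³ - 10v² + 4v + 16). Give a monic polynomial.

Euclidean algorithm in ℚ[v]:
  -v⁵ - 4v⁴ + v³ + 32v² + 68v + 48 = ((1/2)v)(-2v⁴ - 8v³ - 10v² + 4v + 16) + (6v³ + 30v² + 60v + 48)
  -2v⁴ - 8v³ - 10v² + 4v + 16 = (-(1/3)v + 1/3)(6v³ + 30v² + 60v + 48) + (0)
Last nonzero remainder: 6v³ + 30v² + 60v + 48. Dividing through by 6 gives the monic gcd v³ + 5v² + 10v + 8.

v³ + 5v² + 10v + 8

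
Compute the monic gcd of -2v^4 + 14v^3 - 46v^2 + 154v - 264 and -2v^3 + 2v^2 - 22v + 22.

Apply the Euclidean algorithm:
  -2v^4 + 14v^3 - 46v^2 + 154v - 264 = (v - 6)(-2v^3 + 2v^2 - 22v + 22) + (-12v^2 - 132)
  -2v^3 + 2v^2 - 22v + 22 = ((1/6)v - 1/6)(-12v^2 - 132) + (0)
Last nonzero remainder: -12v^2 - 132. Dividing through by -12 gives the monic gcd v^2 + 11.

v^2 + 11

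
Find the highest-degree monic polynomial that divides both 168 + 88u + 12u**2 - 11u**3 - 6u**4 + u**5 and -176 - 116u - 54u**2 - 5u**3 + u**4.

Euclidean algorithm in ℚ[u]:
  u**5 - 6u**4 - 11u**3 + 12u**2 + 88u + 168 = (u - 1)(u**4 - 5u**3 - 54u**2 - 116u - 176) + (38u**3 + 74u**2 + 148u - 8)
  u**4 - 5u**3 - 54u**2 - 116u - 176 = ((1/38)u - 66/361)(38u**3 + 74u**2 + 148u - 8) + (-(16016/361)u**2 - (32032/361)u - 64064/361)
  38u**3 + 74u**2 + 148u - 8 = (-(6859/8008)u + 361/8008)(-(16016/361)u**2 - (32032/361)u - 64064/361) + (0)
Last nonzero remainder: -(16016/361)u**2 - (32032/361)u - 64064/361. Dividing through by -16016/361 gives the monic gcd u**2 + 2u + 4.

4 + 2u + u**2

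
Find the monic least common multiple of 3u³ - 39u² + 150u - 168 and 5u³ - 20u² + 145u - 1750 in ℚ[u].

Euclidean algorithm in ℚ[u]:
  3u³ - 39u² + 150u - 168 = (3/5)(5u³ - 20u² + 145u - 1750) + (-27u² + 63u + 882)
  5u³ - 20u² + 145u - 1750 = (-(5/27)u + 25/81)(-27u² + 63u + 882) + ((2600/9)u - 18200/9)
  -27u² + 63u + 882 = (-(243/2600)u - 567/1300)((2600/9)u - 18200/9) + (0)
Last nonzero remainder: (2600/9)u - 18200/9. Dividing through by 2600/9 gives the monic gcd u - 7.
Then lcm(f, g) = f·g / gcd(f, g); expanding and making the result monic gives the answer.

u⁵ - 10u⁴ + 61u³ - 556u² + 2332u - 2800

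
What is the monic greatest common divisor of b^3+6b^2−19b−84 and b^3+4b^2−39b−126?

b^2+10b+21

Euclidean algorithm in ℚ[b]:
  b^3+6b^2−19b−84 = (b^3+4b^2−39b−126) + (2b^2+20b+42)
  b^3+4b^2−39b−126 = ((1/2)b−3)(2b^2+20b+42) + (0)
Last nonzero remainder: 2b^2+20b+42. Dividing through by 2 gives the monic gcd b^2+10b+21.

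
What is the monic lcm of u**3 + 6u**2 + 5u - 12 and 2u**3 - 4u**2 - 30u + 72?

Apply the Euclidean algorithm:
  u**3 + 6u**2 + 5u - 12 = (1/2)(2u**3 - 4u**2 - 30u + 72) + (8u**2 + 20u - 48)
  2u**3 - 4u**2 - 30u + 72 = ((1/4)u - 9/8)(8u**2 + 20u - 48) + ((9/2)u + 18)
  8u**2 + 20u - 48 = ((16/9)u - 8/3)((9/2)u + 18) + (0)
Last nonzero remainder: (9/2)u + 18. Dividing through by 9/2 gives the monic gcd u + 4.
Then lcm(f, g) = f·g / gcd(f, g); expanding and making the result monic gives the answer.

u**5 - 22u**3 + 12u**2 + 117u - 108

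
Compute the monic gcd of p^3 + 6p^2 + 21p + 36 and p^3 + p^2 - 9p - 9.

Euclidean algorithm in ℚ[p]:
  p^3 + 6p^2 + 21p + 36 = (p^3 + p^2 - 9p - 9) + (5p^2 + 30p + 45)
  p^3 + p^2 - 9p - 9 = ((1/5)p - 1)(5p^2 + 30p + 45) + (12p + 36)
  5p^2 + 30p + 45 = ((5/12)p + 5/4)(12p + 36) + (0)
Last nonzero remainder: 12p + 36. Dividing through by 12 gives the monic gcd p + 3.

p + 3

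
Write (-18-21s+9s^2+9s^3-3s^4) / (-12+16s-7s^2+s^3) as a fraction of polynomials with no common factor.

(-3-6s-3s^2)/(-2+s)

Apply the Euclidean algorithm:
  -3s^4+9s^3+9s^2-21s-18 = (-3s-12)(s^3-7s^2+16s-12) + (-27s^2+135s-162)
  s^3-7s^2+16s-12 = (-(1/27)s+2/27)(-27s^2+135s-162) + (0)
Last nonzero remainder: -27s^2+135s-162. Dividing through by -27 gives the monic gcd s^2-5s+6.
Cancel s^2-5s+6 from numerator and denominator to get the reduced form.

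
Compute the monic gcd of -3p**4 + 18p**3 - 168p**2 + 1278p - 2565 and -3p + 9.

p - 3

By polynomial division,
  -3p**4 + 18p**3 - 168p**2 + 1278p - 2565 = (p**3 - 3p**2 + 47p - 285)(-3p + 9) + (0)
Last nonzero remainder: -3p + 9. Dividing through by -3 gives the monic gcd p - 3.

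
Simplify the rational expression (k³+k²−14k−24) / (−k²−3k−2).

Apply the Euclidean algorithm:
  k³+k²−14k−24 = (−k+2)(−k²−3k−2) + (−10k−20)
  −k²−3k−2 = ((1/10)k+1/10)(−10k−20) + (0)
Last nonzero remainder: −10k−20. Dividing through by −10 gives the monic gcd k+2.
Cancel k+2 from numerator and denominator to get the reduced form.

(−k²+k+12)/(k+1)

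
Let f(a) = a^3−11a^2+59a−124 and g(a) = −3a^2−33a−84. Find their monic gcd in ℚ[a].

1

Repeated division with remainder:
  a^3−11a^2+59a−124 = (−(1/3)a+22/3)(−3a^2−33a−84) + (273a+492)
  −3a^2−33a−84 = (−(1/91)a−837/8281)(273a+492) + (−283800/8281)
  273a+492 = (−(753571/94600)a−339521/23650)(−283800/8281) + (0)
The last nonzero remainder is the constant −283800/8281, so the polynomials are coprime and gcd = 1.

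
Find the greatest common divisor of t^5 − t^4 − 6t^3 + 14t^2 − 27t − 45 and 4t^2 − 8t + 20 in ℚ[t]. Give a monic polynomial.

t^2 − 2t + 5

Repeated division with remainder:
  t^5 − t^4 − 6t^3 + 14t^2 − 27t − 45 = ((1/4)t^3 + (1/4)t^2 − (9/4)t − 9/4)(4t^2 − 8t + 20) + (0)
Last nonzero remainder: 4t^2 − 8t + 20. Dividing through by 4 gives the monic gcd t^2 − 2t + 5.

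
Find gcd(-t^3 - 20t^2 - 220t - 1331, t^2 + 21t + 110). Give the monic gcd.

t + 11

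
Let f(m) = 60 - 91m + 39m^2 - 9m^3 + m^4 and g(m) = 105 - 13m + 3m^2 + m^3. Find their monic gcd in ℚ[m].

Euclidean algorithm in ℚ[m]:
  m^4 - 9m^3 + 39m^2 - 91m + 60 = (m - 12)(m^3 + 3m^2 - 13m + 105) + (88m^2 - 352m + 1320)
  m^3 + 3m^2 - 13m + 105 = ((1/88)m + 7/88)(88m^2 - 352m + 1320) + (0)
Last nonzero remainder: 88m^2 - 352m + 1320. Dividing through by 88 gives the monic gcd m^2 - 4m + 15.

15 - 4m + m^2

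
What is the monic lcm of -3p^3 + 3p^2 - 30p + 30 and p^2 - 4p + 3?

Euclidean algorithm in ℚ[p]:
  -3p^3 + 3p^2 - 30p + 30 = (-3p - 9)(p^2 - 4p + 3) + (-57p + 57)
  p^2 - 4p + 3 = (-(1/57)p + 1/19)(-57p + 57) + (0)
Last nonzero remainder: -57p + 57. Dividing through by -57 gives the monic gcd p - 1.
Then lcm(f, g) = f·g / gcd(f, g); expanding and making the result monic gives the answer.

p^4 - 4p^3 + 13p^2 - 40p + 30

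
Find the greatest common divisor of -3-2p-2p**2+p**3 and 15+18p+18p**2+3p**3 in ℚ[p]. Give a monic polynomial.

1+p+p**2

By polynomial division,
  p**3-2p**2-2p-3 = (1/3)(3p**3+18p**2+18p+15) + (-8p**2-8p-8)
  3p**3+18p**2+18p+15 = (-(3/8)p-15/8)(-8p**2-8p-8) + (0)
Last nonzero remainder: -8p**2-8p-8. Dividing through by -8 gives the monic gcd p**2+p+1.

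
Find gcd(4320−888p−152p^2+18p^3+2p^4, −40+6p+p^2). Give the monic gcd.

−40+6p+p^2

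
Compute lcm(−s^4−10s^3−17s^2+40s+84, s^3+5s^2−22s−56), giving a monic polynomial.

s^5+6s^4−23s^3−108s^2+76s+336

By polynomial division,
  −s^4−10s^3−17s^2+40s+84 = (−s−5)(s^3+5s^2−22s−56) + (−14s^2−126s−196)
  s^3+5s^2−22s−56 = (−(1/14)s+2/7)(−14s^2−126s−196) + (0)
Last nonzero remainder: −14s^2−126s−196. Dividing through by −14 gives the monic gcd s^2+9s+14.
Then lcm(f, g) = f·g / gcd(f, g); expanding and making the result monic gives the answer.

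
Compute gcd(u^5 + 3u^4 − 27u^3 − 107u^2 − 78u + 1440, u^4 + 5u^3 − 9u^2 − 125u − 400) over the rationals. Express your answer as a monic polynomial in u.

By polynomial division,
  u^5 + 3u^4 − 27u^3 − 107u^2 − 78u + 1440 = (u − 2)(u^4 + 5u^3 − 9u^2 − 125u − 400) + (−8u^3 + 72u + 640)
  u^4 + 5u^3 − 9u^2 − 125u − 400 = (−(1/8)u − 5/8)(−8u^3 + 72u + 640) + (0)
Last nonzero remainder: −8u^3 + 72u + 640. Dividing through by −8 gives the monic gcd u^3 − 9u − 80.

u^3 − 9u − 80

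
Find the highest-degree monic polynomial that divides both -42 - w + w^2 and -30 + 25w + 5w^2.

6 + w

By polynomial division,
  w^2 - w - 42 = (1/5)(5w^2 + 25w - 30) + (-6w - 36)
  5w^2 + 25w - 30 = (-(5/6)w + 5/6)(-6w - 36) + (0)
Last nonzero remainder: -6w - 36. Dividing through by -6 gives the monic gcd w + 6.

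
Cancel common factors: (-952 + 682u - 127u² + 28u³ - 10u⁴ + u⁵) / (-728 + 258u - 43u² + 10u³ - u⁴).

(34 - 11u - u² - u³)/(26 + u + u²)

By polynomial division,
  u⁵ - 10u⁴ + 28u³ - 127u² + 682u - 952 = (-u)(-u⁴ + 10u³ - 43u² + 258u - 728) + (-15u³ + 131u² - 46u - 952)
  -u⁴ + 10u³ - 43u² + 258u - 728 = ((1/15)u - 19/225)(-15u³ + 131u² - 46u - 952) + (-(6496/225)u² + (71456/225)u - 181888/225)
  -15u³ + 131u² - 46u - 952 = ((3375/6496)u + 3825/3248)(-(6496/225)u² + (71456/225)u - 181888/225) + (0)
Last nonzero remainder: -(6496/225)u² + (71456/225)u - 181888/225. Dividing through by -6496/225 gives the monic gcd u² - 11u + 28.
Cancel u² - 11u + 28 from numerator and denominator to get the reduced form.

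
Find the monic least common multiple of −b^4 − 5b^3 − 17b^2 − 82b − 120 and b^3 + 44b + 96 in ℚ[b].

b^6 + 3b^5 + 55b^4 + 288b^3 + 772b^2 + 3696b + 5760

By polynomial division,
  −b^4 − 5b^3 − 17b^2 − 82b − 120 = (−b − 5)(b^3 + 44b + 96) + (27b^2 + 234b + 360)
  b^3 + 44b + 96 = ((1/27)b − 26/81)(27b^2 + 234b + 360) + ((952/9)b + 1904/9)
  27b^2 + 234b + 360 = ((243/952)b + 405/238)((952/9)b + 1904/9) + (0)
Last nonzero remainder: (952/9)b + 1904/9. Dividing through by 952/9 gives the monic gcd b + 2.
Then lcm(f, g) = f·g / gcd(f, g); expanding and making the result monic gives the answer.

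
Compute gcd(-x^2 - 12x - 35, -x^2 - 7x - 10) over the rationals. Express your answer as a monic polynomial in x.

x + 5

Euclidean algorithm in ℚ[x]:
  -x^2 - 12x - 35 = (-x^2 - 7x - 10) + (-5x - 25)
  -x^2 - 7x - 10 = ((1/5)x + 2/5)(-5x - 25) + (0)
Last nonzero remainder: -5x - 25. Dividing through by -5 gives the monic gcd x + 5.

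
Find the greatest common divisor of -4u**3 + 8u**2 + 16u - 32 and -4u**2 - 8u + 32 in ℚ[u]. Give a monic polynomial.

u - 2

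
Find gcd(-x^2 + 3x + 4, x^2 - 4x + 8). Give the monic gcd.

1

Euclidean algorithm in ℚ[x]:
  -x^2 + 3x + 4 = (-1)(x^2 - 4x + 8) + (-x + 12)
  x^2 - 4x + 8 = (-x - 8)(-x + 12) + (104)
  -x + 12 = (-(1/104)x + 3/26)(104) + (0)
The last nonzero remainder is the constant 104, so the polynomials are coprime and gcd = 1.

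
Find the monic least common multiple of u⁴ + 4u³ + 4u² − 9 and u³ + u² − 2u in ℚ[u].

u⁶ + 6u⁵ + 12u⁴ + 8u³ − 9u² − 18u

Euclidean algorithm in ℚ[u]:
  u⁴ + 4u³ + 4u² − 9 = (u + 3)(u³ + u² − 2u) + (3u² + 6u − 9)
  u³ + u² − 2u = ((1/3)u − 1/3)(3u² + 6u − 9) + (3u − 3)
  3u² + 6u − 9 = (u + 3)(3u − 3) + (0)
Last nonzero remainder: 3u − 3. Dividing through by 3 gives the monic gcd u − 1.
Then lcm(f, g) = f·g / gcd(f, g); expanding and making the result monic gives the answer.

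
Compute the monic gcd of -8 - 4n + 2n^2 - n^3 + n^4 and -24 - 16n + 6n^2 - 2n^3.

1 + n

Repeated division with remainder:
  n^4 - n^3 + 2n^2 - 4n - 8 = (-(1/2)n - 1)(-2n^3 + 6n^2 - 16n - 24) + (-32n - 32)
  -2n^3 + 6n^2 - 16n - 24 = ((1/16)n^2 - (1/4)n + 3/4)(-32n - 32) + (0)
Last nonzero remainder: -32n - 32. Dividing through by -32 gives the monic gcd n + 1.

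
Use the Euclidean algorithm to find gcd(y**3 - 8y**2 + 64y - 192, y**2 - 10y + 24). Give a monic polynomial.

By polynomial division,
  y**3 - 8y**2 + 64y - 192 = (y + 2)(y**2 - 10y + 24) + (60y - 240)
  y**2 - 10y + 24 = ((1/60)y - 1/10)(60y - 240) + (0)
Last nonzero remainder: 60y - 240. Dividing through by 60 gives the monic gcd y - 4.

y - 4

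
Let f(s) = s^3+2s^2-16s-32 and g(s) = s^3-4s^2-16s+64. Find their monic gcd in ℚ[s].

s^2-16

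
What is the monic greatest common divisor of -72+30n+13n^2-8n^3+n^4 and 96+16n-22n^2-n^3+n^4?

Euclidean algorithm in ℚ[n]:
  n^4-8n^3+13n^2+30n-72 = (n^4-n^3-22n^2+16n+96) + (-7n^3+35n^2+14n-168)
  n^4-n^3-22n^2+16n+96 = (-(1/7)n-4/7)(-7n^3+35n^2+14n-168) + (0)
Last nonzero remainder: -7n^3+35n^2+14n-168. Dividing through by -7 gives the monic gcd n^3-5n^2-2n+24.

24-2n-5n^2+n^3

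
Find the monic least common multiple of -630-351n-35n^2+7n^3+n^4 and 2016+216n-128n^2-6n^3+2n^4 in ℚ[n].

15120+9684n+912n^2-449n^3-73n^4+5n^5+n^6

Repeated division with remainder:
  n^4+7n^3-35n^2-351n-630 = (1/2)(2n^4-6n^3-128n^2+216n+2016) + (10n^3+29n^2-459n-1638)
  2n^4-6n^3-128n^2+216n+2016 = ((1/5)n-59/50)(10n^3+29n^2-459n-1638) + (-(99/50)n^2+(99/50)n+2079/25)
  10n^3+29n^2-459n-1638 = (-(500/99)n-650/33)(-(99/50)n^2+(99/50)n+2079/25) + (0)
Last nonzero remainder: -(99/50)n^2+(99/50)n+2079/25. Dividing through by -99/50 gives the monic gcd n^2-n-42.
Then lcm(f, g) = f·g / gcd(f, g); expanding and making the result monic gives the answer.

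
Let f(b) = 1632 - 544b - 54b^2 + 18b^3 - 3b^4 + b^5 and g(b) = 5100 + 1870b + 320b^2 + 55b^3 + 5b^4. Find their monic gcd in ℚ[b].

Repeated division with remainder:
  b^5 - 3b^4 + 18b^3 - 54b^2 - 544b + 1632 = ((1/5)b - 14/5)(5b^4 + 55b^3 + 320b^2 + 1870b + 5100) + (108b^3 + 468b^2 + 3672b + 15912)
  5b^4 + 55b^3 + 320b^2 + 1870b + 5100 = ((5/108)b + 25/81)(108b^3 + 468b^2 + 3672b + 15912) + ((50/9)b^2 + 1700/9)
  108b^3 + 468b^2 + 3672b + 15912 = ((486/25)b + 2106/25)((50/9)b^2 + 1700/9) + (0)
Last nonzero remainder: (50/9)b^2 + 1700/9. Dividing through by 50/9 gives the monic gcd b^2 + 34.

34 + b^2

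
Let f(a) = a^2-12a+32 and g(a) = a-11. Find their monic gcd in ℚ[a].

1

Apply the Euclidean algorithm:
  a^2-12a+32 = (a-1)(a-11) + (21)
  a-11 = ((1/21)a-11/21)(21) + (0)
The last nonzero remainder is the constant 21, so the polynomials are coprime and gcd = 1.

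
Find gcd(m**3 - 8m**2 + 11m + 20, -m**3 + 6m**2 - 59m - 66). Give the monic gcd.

Repeated division with remainder:
  m**3 - 8m**2 + 11m + 20 = (-1)(-m**3 + 6m**2 - 59m - 66) + (-2m**2 - 48m - 46)
  -m**3 + 6m**2 - 59m - 66 = ((1/2)m - 15)(-2m**2 - 48m - 46) + (-756m - 756)
  -2m**2 - 48m - 46 = ((1/378)m + 23/378)(-756m - 756) + (0)
Last nonzero remainder: -756m - 756. Dividing through by -756 gives the monic gcd m + 1.

m + 1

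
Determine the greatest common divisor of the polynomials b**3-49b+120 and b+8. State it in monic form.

Apply the Euclidean algorithm:
  b**3-49b+120 = (b**2-8b+15)(b+8) + (0)
The last nonzero remainder b+8 is already monic.

b+8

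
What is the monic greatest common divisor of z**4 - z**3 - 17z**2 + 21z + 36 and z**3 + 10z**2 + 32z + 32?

z + 4

By polynomial division,
  z**4 - z**3 - 17z**2 + 21z + 36 = (z - 11)(z**3 + 10z**2 + 32z + 32) + (61z**2 + 341z + 388)
  z**3 + 10z**2 + 32z + 32 = ((1/61)z + 269/3721)(61z**2 + 341z + 388) + ((3675/3721)z + 14700/3721)
  61z**2 + 341z + 388 = ((226981/3675)z + 360937/3675)((3675/3721)z + 14700/3721) + (0)
Last nonzero remainder: (3675/3721)z + 14700/3721. Dividing through by 3675/3721 gives the monic gcd z + 4.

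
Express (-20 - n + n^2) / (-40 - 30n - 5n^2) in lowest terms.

Repeated division with remainder:
  n^2 - n - 20 = (-1/5)(-5n^2 - 30n - 40) + (-7n - 28)
  -5n^2 - 30n - 40 = ((5/7)n + 10/7)(-7n - 28) + (0)
Last nonzero remainder: -7n - 28. Dividing through by -7 gives the monic gcd n + 4.
Cancel n + 4 from numerator and denominator to get the reduced form.

(5 - n)/(10 + 5n)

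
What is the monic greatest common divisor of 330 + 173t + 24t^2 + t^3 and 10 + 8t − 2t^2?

1

Apply the Euclidean algorithm:
  t^3 + 24t^2 + 173t + 330 = (−(1/2)t − 14)(−2t^2 + 8t + 10) + (290t + 470)
  −2t^2 + 8t + 10 = (−(1/145)t + 163/4205)(290t + 470) + (−6912/841)
  290t + 470 = (−(121945/3456)t − 197635/3456)(−6912/841) + (0)
The last nonzero remainder is the constant −6912/841, so the polynomials are coprime and gcd = 1.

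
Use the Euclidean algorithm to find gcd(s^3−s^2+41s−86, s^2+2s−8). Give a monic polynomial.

s−2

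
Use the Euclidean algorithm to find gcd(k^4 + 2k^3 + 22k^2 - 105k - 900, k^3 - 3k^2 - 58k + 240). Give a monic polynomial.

Euclidean algorithm in ℚ[k]:
  k^4 + 2k^3 + 22k^2 - 105k - 900 = (k + 5)(k^3 - 3k^2 - 58k + 240) + (95k^2 - 55k - 2100)
  k^3 - 3k^2 - 58k + 240 = ((1/95)k - 46/1805)(95k^2 - 55k - 2100) + (-(13464/361)k + 67320/361)
  95k^2 - 55k - 2100 = (-(34295/13464)k - 12635/1122)(-(13464/361)k + 67320/361) + (0)
Last nonzero remainder: -(13464/361)k + 67320/361. Dividing through by -13464/361 gives the monic gcd k - 5.

k - 5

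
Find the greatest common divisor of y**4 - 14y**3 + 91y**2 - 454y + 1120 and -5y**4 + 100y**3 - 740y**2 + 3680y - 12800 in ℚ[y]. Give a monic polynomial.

Euclidean algorithm in ℚ[y]:
  y**4 - 14y**3 + 91y**2 - 454y + 1120 = (-1/5)(-5y**4 + 100y**3 - 740y**2 + 3680y - 12800) + (6y**3 - 57y**2 + 282y - 1440)
  -5y**4 + 100y**3 - 740y**2 + 3680y - 12800 = (-(5/6)y + 35/4)(6y**3 - 57y**2 + 282y - 1440) + (-(25/4)y**2 + (25/2)y - 200)
  6y**3 - 57y**2 + 282y - 1440 = (-(24/25)y + 36/5)(-(25/4)y**2 + (25/2)y - 200) + (0)
Last nonzero remainder: -(25/4)y**2 + (25/2)y - 200. Dividing through by -25/4 gives the monic gcd y**2 - 2y + 32.

y**2 - 2y + 32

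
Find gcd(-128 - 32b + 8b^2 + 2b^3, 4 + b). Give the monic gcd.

Apply the Euclidean algorithm:
  2b^3 + 8b^2 - 32b - 128 = (2b^2 - 32)(b + 4) + (0)
The last nonzero remainder b + 4 is already monic.

4 + b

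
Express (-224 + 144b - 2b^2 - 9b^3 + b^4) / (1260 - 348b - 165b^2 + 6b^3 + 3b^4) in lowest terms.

(-16 + b^2)/(90 + 33b + 3b^2)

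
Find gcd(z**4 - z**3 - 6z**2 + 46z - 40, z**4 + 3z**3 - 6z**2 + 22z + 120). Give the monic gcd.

z**3 - 6z + 40

By polynomial division,
  z**4 - z**3 - 6z**2 + 46z - 40 = (z**4 + 3z**3 - 6z**2 + 22z + 120) + (-4z**3 + 24z - 160)
  z**4 + 3z**3 - 6z**2 + 22z + 120 = (-(1/4)z - 3/4)(-4z**3 + 24z - 160) + (0)
Last nonzero remainder: -4z**3 + 24z - 160. Dividing through by -4 gives the monic gcd z**3 - 6z + 40.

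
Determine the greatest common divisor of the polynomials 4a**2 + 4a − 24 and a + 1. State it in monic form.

1

Apply the Euclidean algorithm:
  4a**2 + 4a − 24 = (4a)(a + 1) + (−24)
  a + 1 = (−(1/24)a − 1/24)(−24) + (0)
The last nonzero remainder is the constant −24, so the polynomials are coprime and gcd = 1.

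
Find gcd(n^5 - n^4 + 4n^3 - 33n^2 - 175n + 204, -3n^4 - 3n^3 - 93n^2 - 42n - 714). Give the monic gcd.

n^2 + n + 17

Repeated division with remainder:
  n^5 - n^4 + 4n^3 - 33n^2 - 175n + 204 = (-(1/3)n + 2/3)(-3n^4 - 3n^3 - 93n^2 - 42n - 714) + (-25n^3 + 15n^2 - 385n + 680)
  -3n^4 - 3n^3 - 93n^2 - 42n - 714 = ((3/25)n + 24/125)(-25n^3 + 15n^2 - 385n + 680) + (-(1242/25)n^2 - (1242/25)n - 21114/25)
  -25n^3 + 15n^2 - 385n + 680 = ((625/1242)n - 500/621)(-(1242/25)n^2 - (1242/25)n - 21114/25) + (0)
Last nonzero remainder: -(1242/25)n^2 - (1242/25)n - 21114/25. Dividing through by -1242/25 gives the monic gcd n^2 + n + 17.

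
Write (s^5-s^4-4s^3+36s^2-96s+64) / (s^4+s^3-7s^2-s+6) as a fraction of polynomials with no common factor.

(s^3+2s^2+32)/(s^2+4s+3)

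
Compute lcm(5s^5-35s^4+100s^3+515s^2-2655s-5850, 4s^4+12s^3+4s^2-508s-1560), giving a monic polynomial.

s^7-2s^6+11s^5+21s^4+504s^3-1147s^2-19656s-30420

Repeated division with remainder:
  5s^5-35s^4+100s^3+515s^2-2655s-5850 = ((5/4)s-25/2)(4s^4+12s^3+4s^2-508s-1560) + (245s^3+1200s^2-7055s-25350)
  4s^4+12s^3+4s^2-508s-1560 = ((4/245)s-372/12005)(245s^3+1200s^2-7055s-25350) + ((375440/2401)s^2-(750880/2401)s-5631600/2401)
  245s^3+1200s^2-7055s-25350 = ((117649/75088)s+31213/2888)((375440/2401)s^2-(750880/2401)s-5631600/2401) + (0)
Last nonzero remainder: (375440/2401)s^2-(750880/2401)s-5631600/2401. Dividing through by 375440/2401 gives the monic gcd s^2-2s-15.
Then lcm(f, g) = f·g / gcd(f, g); expanding and making the result monic gives the answer.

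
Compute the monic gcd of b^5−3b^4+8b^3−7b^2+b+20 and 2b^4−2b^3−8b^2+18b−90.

Euclidean algorithm in ℚ[b]:
  b^5−3b^4+8b^3−7b^2+b+20 = ((1/2)b−1)(2b^4−2b^3−8b^2+18b−90) + (10b^3−24b^2+64b−70)
  2b^4−2b^3−8b^2+18b−90 = ((1/5)b+7/25)(10b^3−24b^2+64b−70) + (−(352/25)b^2+(352/25)b−352/5)
  10b^3−24b^2+64b−70 = (−(125/176)b+175/176)(−(352/25)b^2+(352/25)b−352/5) + (0)
Last nonzero remainder: −(352/25)b^2+(352/25)b−352/5. Dividing through by −352/25 gives the monic gcd b^2−b+5.

b^2−b+5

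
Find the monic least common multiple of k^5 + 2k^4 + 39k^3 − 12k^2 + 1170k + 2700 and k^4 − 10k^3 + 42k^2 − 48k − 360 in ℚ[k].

By polynomial division,
  k^5 + 2k^4 + 39k^3 − 12k^2 + 1170k + 2700 = (k + 12)(k^4 − 10k^3 + 42k^2 − 48k − 360) + (117k^3 − 468k^2 + 2106k + 7020)
  k^4 − 10k^3 + 42k^2 − 48k − 360 = ((1/117)k − 2/39)(117k^3 − 468k^2 + 2106k + 7020) + (0)
Last nonzero remainder: 117k^3 − 468k^2 + 2106k + 7020. Dividing through by 117 gives the monic gcd k^3 − 4k^2 + 18k + 60.
Then lcm(f, g) = f·g / gcd(f, g); expanding and making the result monic gives the answer.

k^6 − 4k^5 + 27k^4 − 246k^3 + 1242k^2 − 4320k − 16200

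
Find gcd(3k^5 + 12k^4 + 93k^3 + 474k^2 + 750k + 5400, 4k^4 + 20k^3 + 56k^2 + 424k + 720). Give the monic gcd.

By polynomial division,
  3k^5 + 12k^4 + 93k^3 + 474k^2 + 750k + 5400 = ((3/4)k − 3/4)(4k^4 + 20k^3 + 56k^2 + 424k + 720) + (66k^3 + 198k^2 + 528k + 5940)
  4k^4 + 20k^3 + 56k^2 + 424k + 720 = ((2/33)k + 4/33)(66k^3 + 198k^2 + 528k + 5940) + (0)
Last nonzero remainder: 66k^3 + 198k^2 + 528k + 5940. Dividing through by 66 gives the monic gcd k^3 + 3k^2 + 8k + 90.

k^3 + 3k^2 + 8k + 90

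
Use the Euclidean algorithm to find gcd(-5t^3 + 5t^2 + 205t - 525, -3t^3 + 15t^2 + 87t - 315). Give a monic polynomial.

t - 3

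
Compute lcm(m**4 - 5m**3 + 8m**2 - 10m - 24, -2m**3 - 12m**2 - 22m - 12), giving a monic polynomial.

m**6 - 11m**4 - 26m**2 - 180m - 144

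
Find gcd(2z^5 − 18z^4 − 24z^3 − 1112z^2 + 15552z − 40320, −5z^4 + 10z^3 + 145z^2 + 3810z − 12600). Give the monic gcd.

Euclidean algorithm in ℚ[z]:
  2z^5 − 18z^4 − 24z^3 − 1112z^2 + 15552z − 40320 = (−(2/5)z + 14/5)(−5z^4 + 10z^3 + 145z^2 + 3810z − 12600) + (6z^3 + 6z^2 − 156z − 5040)
  −5z^4 + 10z^3 + 145z^2 + 3810z − 12600 = (−(5/6)z + 5/2)(6z^3 + 6z^2 − 156z − 5040) + (0)
Last nonzero remainder: 6z^3 + 6z^2 − 156z − 5040. Dividing through by 6 gives the monic gcd z^3 + z^2 − 26z − 840.

z^3 + z^2 − 26z − 840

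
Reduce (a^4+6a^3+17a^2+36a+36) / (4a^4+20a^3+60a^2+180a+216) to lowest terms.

(a^2+a+6)/(4a^2+36)

Euclidean algorithm in ℚ[a]:
  a^4+6a^3+17a^2+36a+36 = (1/4)(4a^4+20a^3+60a^2+180a+216) + (a^3+2a^2-9a-18)
  4a^4+20a^3+60a^2+180a+216 = (4a+12)(a^3+2a^2-9a-18) + (72a^2+360a+432)
  a^3+2a^2-9a-18 = ((1/72)a-1/24)(72a^2+360a+432) + (0)
Last nonzero remainder: 72a^2+360a+432. Dividing through by 72 gives the monic gcd a^2+5a+6.
Cancel a^2+5a+6 from numerator and denominator to get the reduced form.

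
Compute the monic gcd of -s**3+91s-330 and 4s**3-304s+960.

s-6

Apply the Euclidean algorithm:
  -s**3+91s-330 = (-1/4)(4s**3-304s+960) + (15s-90)
  4s**3-304s+960 = ((4/15)s**2+(8/5)s-32/3)(15s-90) + (0)
Last nonzero remainder: 15s-90. Dividing through by 15 gives the monic gcd s-6.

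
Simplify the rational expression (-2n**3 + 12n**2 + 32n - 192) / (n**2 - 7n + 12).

(-2n**2 + 4n + 48)/(n - 3)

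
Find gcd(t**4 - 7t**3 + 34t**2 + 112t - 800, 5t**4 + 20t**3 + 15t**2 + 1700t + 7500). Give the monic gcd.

t**2 - 7t + 50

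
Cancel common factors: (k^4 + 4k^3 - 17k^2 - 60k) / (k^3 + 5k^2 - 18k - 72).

(k^2 + 5k)/(k + 6)

By polynomial division,
  k^4 + 4k^3 - 17k^2 - 60k = (k - 1)(k^3 + 5k^2 - 18k - 72) + (6k^2 - 6k - 72)
  k^3 + 5k^2 - 18k - 72 = ((1/6)k + 1)(6k^2 - 6k - 72) + (0)
Last nonzero remainder: 6k^2 - 6k - 72. Dividing through by 6 gives the monic gcd k^2 - k - 12.
Cancel k^2 - k - 12 from numerator and denominator to get the reduced form.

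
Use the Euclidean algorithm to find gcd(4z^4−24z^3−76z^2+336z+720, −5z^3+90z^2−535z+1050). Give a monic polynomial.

Repeated division with remainder:
  4z^4−24z^3−76z^2+336z+720 = (−(4/5)z−48/5)(−5z^3+90z^2−535z+1050) + (360z^2−3960z+10800)
  −5z^3+90z^2−535z+1050 = (−(1/72)z+7/72)(360z^2−3960z+10800) + (0)
Last nonzero remainder: 360z^2−3960z+10800. Dividing through by 360 gives the monic gcd z^2−11z+30.

z^2−11z+30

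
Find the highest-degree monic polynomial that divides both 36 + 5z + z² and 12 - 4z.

1

By polynomial division,
  z² + 5z + 36 = (-(1/4)z - 2)(-4z + 12) + (60)
  -4z + 12 = (-(1/15)z + 1/5)(60) + (0)
The last nonzero remainder is the constant 60, so the polynomials are coprime and gcd = 1.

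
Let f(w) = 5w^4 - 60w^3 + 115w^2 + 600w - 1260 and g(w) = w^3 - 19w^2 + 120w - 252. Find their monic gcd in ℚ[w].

w^2 - 13w + 42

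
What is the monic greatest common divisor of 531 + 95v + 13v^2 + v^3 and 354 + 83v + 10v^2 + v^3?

59 + 4v + v^2

Euclidean algorithm in ℚ[v]:
  v^3 + 13v^2 + 95v + 531 = (v^3 + 10v^2 + 83v + 354) + (3v^2 + 12v + 177)
  v^3 + 10v^2 + 83v + 354 = ((1/3)v + 2)(3v^2 + 12v + 177) + (0)
Last nonzero remainder: 3v^2 + 12v + 177. Dividing through by 3 gives the monic gcd v^2 + 4v + 59.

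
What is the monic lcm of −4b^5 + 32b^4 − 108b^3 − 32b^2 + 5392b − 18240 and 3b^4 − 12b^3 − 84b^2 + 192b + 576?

Repeated division with remainder:
  −4b^5 + 32b^4 − 108b^3 − 32b^2 + 5392b − 18240 = (−(4/3)b + 16/3)(3b^4 − 12b^3 − 84b^2 + 192b + 576) + (−156b^3 + 672b^2 + 5136b − 21312)
  3b^4 − 12b^3 − 84b^2 + 192b + 576 = (−(1/52)b − 1/169)(−156b^3 + 672b^2 + 5136b − 21312) + ((3168/169)b^2 − (31680/169)b + 76032/169)
  −156b^3 + 672b^2 + 5136b − 21312 = (−(2197/264)b − 6253/132)((3168/169)b^2 − (31680/169)b + 76032/169) + (0)
Last nonzero remainder: (3168/169)b^2 − (31680/169)b + 76032/169. Dividing through by 3168/169 gives the monic gcd b^2 − 10b + 24.
Then lcm(f, g) = f·g / gcd(f, g); expanding and making the result monic gives the answer.

b^7 − 2b^6 − 13b^5 + 106b^4 − 1084b^3 − 3464b^2 + 16576b + 36480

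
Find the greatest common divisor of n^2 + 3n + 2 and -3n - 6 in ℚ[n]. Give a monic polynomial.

Repeated division with remainder:
  n^2 + 3n + 2 = (-(1/3)n - 1/3)(-3n - 6) + (0)
Last nonzero remainder: -3n - 6. Dividing through by -3 gives the monic gcd n + 2.

n + 2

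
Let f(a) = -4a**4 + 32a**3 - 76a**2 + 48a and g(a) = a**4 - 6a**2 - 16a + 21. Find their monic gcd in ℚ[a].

a**2 - 4a + 3

Euclidean algorithm in ℚ[a]:
  -4a**4 + 32a**3 - 76a**2 + 48a = (-4)(a**4 - 6a**2 - 16a + 21) + (32a**3 - 100a**2 - 16a + 84)
  a**4 - 6a**2 - 16a + 21 = ((1/32)a + 25/256)(32a**3 - 100a**2 - 16a + 84) + ((273/64)a**2 - (273/16)a + 819/64)
  32a**3 - 100a**2 - 16a + 84 = ((2048/273)a + 256/39)((273/64)a**2 - (273/16)a + 819/64) + (0)
Last nonzero remainder: (273/64)a**2 - (273/16)a + 819/64. Dividing through by 273/64 gives the monic gcd a**2 - 4a + 3.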